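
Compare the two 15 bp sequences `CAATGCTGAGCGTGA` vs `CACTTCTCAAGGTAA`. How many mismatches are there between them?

6

Comparing position by position, 6 sites differ: 3 (A/C), 5 (G/T), 8 (G/C), 10 (G/A), 11 (C/G), 14 (G/A).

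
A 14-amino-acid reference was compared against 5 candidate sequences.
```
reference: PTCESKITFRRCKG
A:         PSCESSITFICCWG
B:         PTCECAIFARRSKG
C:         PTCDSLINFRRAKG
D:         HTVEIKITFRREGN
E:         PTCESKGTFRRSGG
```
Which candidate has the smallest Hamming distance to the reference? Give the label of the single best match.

A differs at 5 residues; B differs at 5 residues; C differs at 4 residues; D differs at 6 residues; E differs at 3 residues. The closest is E.

E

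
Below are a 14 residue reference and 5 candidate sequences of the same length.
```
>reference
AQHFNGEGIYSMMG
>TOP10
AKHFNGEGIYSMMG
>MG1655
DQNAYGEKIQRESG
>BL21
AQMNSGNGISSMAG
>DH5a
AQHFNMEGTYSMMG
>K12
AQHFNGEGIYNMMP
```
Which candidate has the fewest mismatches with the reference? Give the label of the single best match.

TOP10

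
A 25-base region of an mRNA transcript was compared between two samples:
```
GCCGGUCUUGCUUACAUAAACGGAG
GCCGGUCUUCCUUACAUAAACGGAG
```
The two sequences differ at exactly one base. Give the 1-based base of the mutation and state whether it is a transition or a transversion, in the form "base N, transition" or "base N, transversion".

base 10, transversion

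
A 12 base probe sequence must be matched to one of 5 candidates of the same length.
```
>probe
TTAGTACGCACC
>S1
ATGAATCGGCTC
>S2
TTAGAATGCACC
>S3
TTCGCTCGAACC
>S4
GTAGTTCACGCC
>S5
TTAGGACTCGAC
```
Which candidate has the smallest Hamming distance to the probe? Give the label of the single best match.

S1 differs at 8 bases; S2 differs at 2 bases; S3 differs at 4 bases; S4 differs at 4 bases; S5 differs at 4 bases. The closest is S2.

S2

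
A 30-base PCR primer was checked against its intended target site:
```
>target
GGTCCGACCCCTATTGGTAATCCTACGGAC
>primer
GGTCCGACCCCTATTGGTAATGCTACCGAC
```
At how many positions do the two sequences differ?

2

Comparing position by position, 2 positions differ: 22 (C/G), 27 (G/C).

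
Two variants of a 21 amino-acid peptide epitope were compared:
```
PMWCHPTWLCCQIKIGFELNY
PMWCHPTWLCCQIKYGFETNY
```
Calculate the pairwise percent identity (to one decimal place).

90.5%

Mismatches at positions 15, 19 (1-based): 2 of 21.
Identical positions: 19/21 = 90.48% → 90.5%.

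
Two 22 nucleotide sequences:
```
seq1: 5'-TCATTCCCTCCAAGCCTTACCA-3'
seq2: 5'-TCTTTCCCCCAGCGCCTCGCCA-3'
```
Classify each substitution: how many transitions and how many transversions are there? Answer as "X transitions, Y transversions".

4 transitions, 3 transversions

Transitions (purine↔purine or pyrimidine↔pyrimidine): 9 T→C, 12 A→G, 18 T→C, 19 A→G.
Transversions (purine↔pyrimidine): 3 A→T, 11 C→A, 13 A→C.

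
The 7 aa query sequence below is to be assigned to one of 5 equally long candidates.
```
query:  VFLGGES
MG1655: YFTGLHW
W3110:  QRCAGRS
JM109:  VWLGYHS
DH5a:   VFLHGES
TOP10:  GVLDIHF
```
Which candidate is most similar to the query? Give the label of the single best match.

DH5a

Hamming distances to query — MG1655: 5; W3110: 5; JM109: 3; DH5a: 1; TOP10: 6.
Smallest is DH5a with 1 mismatch.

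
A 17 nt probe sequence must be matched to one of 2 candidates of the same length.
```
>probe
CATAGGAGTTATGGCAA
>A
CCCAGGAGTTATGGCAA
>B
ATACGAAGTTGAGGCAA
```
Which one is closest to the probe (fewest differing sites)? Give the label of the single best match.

A

Hamming distances to probe — A: 2; B: 7.
Smallest is A with 2 mismatches.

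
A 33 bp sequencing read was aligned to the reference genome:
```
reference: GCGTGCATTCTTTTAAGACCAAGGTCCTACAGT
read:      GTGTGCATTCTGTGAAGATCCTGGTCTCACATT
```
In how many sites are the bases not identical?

9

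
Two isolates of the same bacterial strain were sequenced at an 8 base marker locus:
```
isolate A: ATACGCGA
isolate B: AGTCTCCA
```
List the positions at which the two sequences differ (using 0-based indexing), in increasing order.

1, 2, 4, 6

Scanning 0-based: 1: T/G; 2: A/T; 4: G/T; 6: G/C.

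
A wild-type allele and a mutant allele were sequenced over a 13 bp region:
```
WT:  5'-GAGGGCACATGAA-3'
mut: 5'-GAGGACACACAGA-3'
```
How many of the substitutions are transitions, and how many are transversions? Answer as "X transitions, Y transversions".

Mismatches (1-based):
site 5: G→A (purine→purine, transition)
site 10: T→C (pyrimidine→pyrimidine, transition)
site 11: G→A (purine→purine, transition)
site 12: A→G (purine→purine, transition)

4 transitions, 0 transversions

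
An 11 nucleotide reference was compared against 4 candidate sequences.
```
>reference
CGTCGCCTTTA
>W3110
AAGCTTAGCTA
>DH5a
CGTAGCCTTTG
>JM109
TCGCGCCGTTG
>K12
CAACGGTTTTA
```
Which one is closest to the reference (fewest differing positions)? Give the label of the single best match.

DH5a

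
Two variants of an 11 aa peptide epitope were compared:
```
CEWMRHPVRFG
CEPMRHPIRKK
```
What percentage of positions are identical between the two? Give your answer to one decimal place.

63.6%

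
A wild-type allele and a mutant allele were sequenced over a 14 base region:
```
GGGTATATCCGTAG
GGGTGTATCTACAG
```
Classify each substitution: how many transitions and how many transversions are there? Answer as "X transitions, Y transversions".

Mismatches (1-based):
position 5: A→G (purine→purine, transition)
position 10: C→T (pyrimidine→pyrimidine, transition)
position 11: G→A (purine→purine, transition)
position 12: T→C (pyrimidine→pyrimidine, transition)

4 transitions, 0 transversions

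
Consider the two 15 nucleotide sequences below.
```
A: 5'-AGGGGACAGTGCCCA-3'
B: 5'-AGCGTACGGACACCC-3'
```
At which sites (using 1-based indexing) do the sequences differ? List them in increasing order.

Differences at site 3 (G→C), site 5 (G→T), site 8 (A→G), site 10 (T→A), site 11 (G→C), site 12 (C→A), site 15 (A→C).

3, 5, 8, 10, 11, 12, 15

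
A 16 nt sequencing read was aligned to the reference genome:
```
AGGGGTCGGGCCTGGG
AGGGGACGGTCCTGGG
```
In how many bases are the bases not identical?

Mismatches (1-based): base 6: T→A; base 10: G→T.

2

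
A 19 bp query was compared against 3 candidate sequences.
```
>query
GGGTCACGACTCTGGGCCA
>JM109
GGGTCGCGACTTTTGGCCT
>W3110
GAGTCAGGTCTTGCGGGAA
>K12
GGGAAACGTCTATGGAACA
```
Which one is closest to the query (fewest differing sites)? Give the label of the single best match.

JM109

Hamming distances to query — JM109: 4; W3110: 8; K12: 6.
Smallest is JM109 with 4 mismatches.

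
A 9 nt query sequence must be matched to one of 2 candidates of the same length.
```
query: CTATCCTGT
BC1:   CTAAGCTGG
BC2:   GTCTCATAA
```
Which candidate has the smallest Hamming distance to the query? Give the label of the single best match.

BC1

BC1 differs at 3 sites; BC2 differs at 5 sites. The closest is BC1.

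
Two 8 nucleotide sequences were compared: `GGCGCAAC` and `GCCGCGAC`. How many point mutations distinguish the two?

Comparing position by position, 2 positions differ: 2 (G/C), 6 (A/G).

2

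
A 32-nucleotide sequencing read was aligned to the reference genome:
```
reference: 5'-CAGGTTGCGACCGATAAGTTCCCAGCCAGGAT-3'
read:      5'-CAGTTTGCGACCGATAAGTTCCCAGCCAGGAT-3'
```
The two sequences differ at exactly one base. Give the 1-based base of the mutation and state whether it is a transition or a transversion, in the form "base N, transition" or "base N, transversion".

The sequences differ only at base 4: G→T (purine→pyrimidine), a transversion.

base 4, transversion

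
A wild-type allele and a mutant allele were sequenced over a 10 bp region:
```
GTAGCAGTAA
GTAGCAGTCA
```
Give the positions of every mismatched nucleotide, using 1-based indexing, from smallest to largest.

9

Differences at position 9 (A→C).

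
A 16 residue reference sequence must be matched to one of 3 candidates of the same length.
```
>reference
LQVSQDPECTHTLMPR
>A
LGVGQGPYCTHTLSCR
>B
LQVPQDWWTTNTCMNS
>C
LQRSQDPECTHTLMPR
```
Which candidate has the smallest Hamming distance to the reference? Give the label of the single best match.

C

Hamming distances to reference — A: 6; B: 8; C: 1.
Smallest is C with 1 mismatch.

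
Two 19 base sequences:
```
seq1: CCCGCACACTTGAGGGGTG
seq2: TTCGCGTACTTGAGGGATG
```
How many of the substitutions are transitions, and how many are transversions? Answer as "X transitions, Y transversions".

5 transitions, 0 transversions

Mismatches (1-based):
site 1: C→T (pyrimidine→pyrimidine, transition)
site 2: C→T (pyrimidine→pyrimidine, transition)
site 6: A→G (purine→purine, transition)
site 7: C→T (pyrimidine→pyrimidine, transition)
site 17: G→A (purine→purine, transition)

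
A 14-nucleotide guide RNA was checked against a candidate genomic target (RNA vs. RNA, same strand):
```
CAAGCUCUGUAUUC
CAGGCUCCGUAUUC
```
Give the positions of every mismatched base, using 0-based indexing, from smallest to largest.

Scanning 0-based: 2: A/G; 7: U/C.

2, 7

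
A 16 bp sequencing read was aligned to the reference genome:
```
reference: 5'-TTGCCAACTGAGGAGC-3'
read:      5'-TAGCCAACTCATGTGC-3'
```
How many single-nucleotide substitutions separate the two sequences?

4

The sequences differ at bases 2, 10, 12, 14 (1-based) — 4 in total.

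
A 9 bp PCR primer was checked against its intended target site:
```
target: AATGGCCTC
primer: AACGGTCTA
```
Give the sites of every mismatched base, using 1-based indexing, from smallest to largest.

Differences at site 3 (T→C), site 6 (C→T), site 9 (C→A).

3, 6, 9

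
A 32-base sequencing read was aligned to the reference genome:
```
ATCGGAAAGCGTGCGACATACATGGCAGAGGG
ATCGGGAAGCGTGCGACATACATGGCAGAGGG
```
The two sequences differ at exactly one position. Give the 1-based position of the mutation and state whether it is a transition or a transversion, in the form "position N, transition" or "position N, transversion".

position 6, transition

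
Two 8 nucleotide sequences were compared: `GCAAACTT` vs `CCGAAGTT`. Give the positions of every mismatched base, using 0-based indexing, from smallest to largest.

0, 2, 5

Scanning 0-based: 0: G/C; 2: A/G; 5: C/G.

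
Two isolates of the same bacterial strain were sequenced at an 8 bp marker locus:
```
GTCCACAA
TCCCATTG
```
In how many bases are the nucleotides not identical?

5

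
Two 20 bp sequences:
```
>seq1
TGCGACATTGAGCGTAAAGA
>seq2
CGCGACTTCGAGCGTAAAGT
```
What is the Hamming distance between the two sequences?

Mismatches (1-based): position 1: T→C; position 7: A→T; position 9: T→C; position 20: A→T.

4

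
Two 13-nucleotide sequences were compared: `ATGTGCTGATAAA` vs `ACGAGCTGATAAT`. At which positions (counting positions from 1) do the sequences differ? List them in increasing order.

2, 4, 13

Scanning 1-based: 2: T/C; 4: T/A; 13: A/T.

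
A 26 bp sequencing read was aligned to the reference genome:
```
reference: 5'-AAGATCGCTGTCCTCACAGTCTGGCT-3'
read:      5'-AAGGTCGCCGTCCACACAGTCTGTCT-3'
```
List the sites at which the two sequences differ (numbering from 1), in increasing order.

Differences at site 4 (A→G), site 9 (T→C), site 14 (T→A), site 24 (G→T).

4, 9, 14, 24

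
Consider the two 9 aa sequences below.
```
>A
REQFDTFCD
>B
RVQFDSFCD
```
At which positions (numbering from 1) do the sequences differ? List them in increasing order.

2, 6

Differences at position 2 (E→V), position 6 (T→S).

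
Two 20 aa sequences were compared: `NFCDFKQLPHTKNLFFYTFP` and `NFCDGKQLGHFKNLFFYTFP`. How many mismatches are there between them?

Comparing position by position, 3 residues differ: 5 (F/G), 9 (P/G), 11 (T/F).

3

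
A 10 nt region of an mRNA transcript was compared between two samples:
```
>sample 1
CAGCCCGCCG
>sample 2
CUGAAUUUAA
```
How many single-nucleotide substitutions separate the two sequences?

8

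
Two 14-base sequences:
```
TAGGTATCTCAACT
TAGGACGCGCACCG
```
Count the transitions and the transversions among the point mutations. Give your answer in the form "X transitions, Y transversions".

0 transitions, 6 transversions

Transitions (purine↔purine or pyrimidine↔pyrimidine): none.
Transversions (purine↔pyrimidine): 5 T→A, 6 A→C, 7 T→G, 9 T→G, 12 A→C, 14 T→G.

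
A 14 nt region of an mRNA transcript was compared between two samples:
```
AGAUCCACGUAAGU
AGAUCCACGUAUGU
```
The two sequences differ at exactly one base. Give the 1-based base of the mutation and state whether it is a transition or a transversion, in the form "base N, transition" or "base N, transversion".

The sequences differ only at base 12: A→U (purine→pyrimidine), a transversion.

base 12, transversion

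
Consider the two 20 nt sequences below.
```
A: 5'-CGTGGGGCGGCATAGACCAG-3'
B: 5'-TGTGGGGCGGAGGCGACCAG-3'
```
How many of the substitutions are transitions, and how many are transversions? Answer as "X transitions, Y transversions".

Mismatches (1-based):
base 1: C→T (pyrimidine→pyrimidine, transition)
base 11: C→A (pyrimidine→purine, transversion)
base 12: A→G (purine→purine, transition)
base 13: T→G (pyrimidine→purine, transversion)
base 14: A→C (purine→pyrimidine, transversion)

2 transitions, 3 transversions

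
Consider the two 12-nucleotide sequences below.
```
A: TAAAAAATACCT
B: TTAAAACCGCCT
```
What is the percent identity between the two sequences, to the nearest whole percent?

Mismatches at positions 2, 7, 8, 9 (1-based): 4 of 12.
Identical positions: 8/12 = 66.67% → 67%.

67%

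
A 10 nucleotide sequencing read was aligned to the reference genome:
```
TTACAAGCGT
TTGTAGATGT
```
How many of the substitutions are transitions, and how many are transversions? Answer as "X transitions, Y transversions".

Transitions (purine↔purine or pyrimidine↔pyrimidine): 3 A→G, 4 C→T, 6 A→G, 7 G→A, 8 C→T.
Transversions (purine↔pyrimidine): none.

5 transitions, 0 transversions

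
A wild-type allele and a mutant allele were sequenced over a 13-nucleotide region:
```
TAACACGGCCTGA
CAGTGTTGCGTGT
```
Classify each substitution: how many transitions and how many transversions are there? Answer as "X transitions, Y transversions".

5 transitions, 3 transversions

Mismatches (1-based):
site 1: T→C (pyrimidine→pyrimidine, transition)
site 3: A→G (purine→purine, transition)
site 4: C→T (pyrimidine→pyrimidine, transition)
site 5: A→G (purine→purine, transition)
site 6: C→T (pyrimidine→pyrimidine, transition)
site 7: G→T (purine→pyrimidine, transversion)
site 10: C→G (pyrimidine→purine, transversion)
site 13: A→T (purine→pyrimidine, transversion)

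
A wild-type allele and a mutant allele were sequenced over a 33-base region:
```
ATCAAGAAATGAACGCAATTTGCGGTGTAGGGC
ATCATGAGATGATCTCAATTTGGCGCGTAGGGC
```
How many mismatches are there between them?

7

Comparing position by position, 7 bases differ: 5 (A/T), 8 (A/G), 13 (A/T), 15 (G/T), 23 (C/G), 24 (G/C), 26 (T/C).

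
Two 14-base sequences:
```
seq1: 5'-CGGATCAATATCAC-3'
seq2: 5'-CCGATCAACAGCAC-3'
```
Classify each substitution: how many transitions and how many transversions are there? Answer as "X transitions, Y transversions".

Transitions (purine↔purine or pyrimidine↔pyrimidine): 9 T→C.
Transversions (purine↔pyrimidine): 2 G→C, 11 T→G.

1 transition, 2 transversions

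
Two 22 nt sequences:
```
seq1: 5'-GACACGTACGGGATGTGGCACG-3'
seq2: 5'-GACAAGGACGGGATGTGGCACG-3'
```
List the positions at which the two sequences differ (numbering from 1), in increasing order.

5, 7

Scanning 1-based: 5: C/A; 7: T/G.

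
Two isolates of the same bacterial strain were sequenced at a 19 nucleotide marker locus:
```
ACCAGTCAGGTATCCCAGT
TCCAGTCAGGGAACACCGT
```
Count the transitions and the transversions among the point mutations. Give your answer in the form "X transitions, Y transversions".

Mismatches (1-based):
site 1: A→T (purine→pyrimidine, transversion)
site 11: T→G (pyrimidine→purine, transversion)
site 13: T→A (pyrimidine→purine, transversion)
site 15: C→A (pyrimidine→purine, transversion)
site 17: A→C (purine→pyrimidine, transversion)

0 transitions, 5 transversions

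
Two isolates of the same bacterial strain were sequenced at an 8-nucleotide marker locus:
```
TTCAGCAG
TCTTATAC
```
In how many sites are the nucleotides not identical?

6

Comparing position by position, 6 sites differ: 2 (T/C), 3 (C/T), 4 (A/T), 5 (G/A), 6 (C/T), 8 (G/C).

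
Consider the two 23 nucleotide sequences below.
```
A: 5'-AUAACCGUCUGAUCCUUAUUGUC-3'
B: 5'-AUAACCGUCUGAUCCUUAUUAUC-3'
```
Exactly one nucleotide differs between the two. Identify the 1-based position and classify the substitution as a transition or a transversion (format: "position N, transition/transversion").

position 21, transition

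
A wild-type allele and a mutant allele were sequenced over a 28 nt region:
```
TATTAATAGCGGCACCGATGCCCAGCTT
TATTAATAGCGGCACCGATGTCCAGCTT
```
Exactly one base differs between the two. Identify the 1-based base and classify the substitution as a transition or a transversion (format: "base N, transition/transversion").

Base 21 changes C→T. C is a pyrimidine and T is a pyrimidine, so this is a transition.

base 21, transition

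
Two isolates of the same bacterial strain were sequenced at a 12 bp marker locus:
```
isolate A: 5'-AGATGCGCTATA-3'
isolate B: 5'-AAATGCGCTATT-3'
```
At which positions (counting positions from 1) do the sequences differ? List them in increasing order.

2, 12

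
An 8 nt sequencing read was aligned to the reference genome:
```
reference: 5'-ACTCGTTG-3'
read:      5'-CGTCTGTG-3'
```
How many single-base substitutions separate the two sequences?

4

Comparing position by position, 4 bases differ: 1 (A/C), 2 (C/G), 5 (G/T), 6 (T/G).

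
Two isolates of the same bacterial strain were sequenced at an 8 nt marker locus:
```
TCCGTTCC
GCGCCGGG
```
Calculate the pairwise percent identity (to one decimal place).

7 positions differ (1, 3, 4, 5, 6, 7, 8), so 1 of 8 match: 1/8 = 12.5%.

12.5%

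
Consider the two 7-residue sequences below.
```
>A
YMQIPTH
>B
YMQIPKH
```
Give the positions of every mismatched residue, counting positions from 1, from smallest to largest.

Differences at position 6 (T→K).

6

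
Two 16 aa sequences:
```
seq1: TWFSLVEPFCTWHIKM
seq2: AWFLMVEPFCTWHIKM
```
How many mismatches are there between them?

The sequences differ at residues 1, 4, 5 (1-based) — 3 in total.

3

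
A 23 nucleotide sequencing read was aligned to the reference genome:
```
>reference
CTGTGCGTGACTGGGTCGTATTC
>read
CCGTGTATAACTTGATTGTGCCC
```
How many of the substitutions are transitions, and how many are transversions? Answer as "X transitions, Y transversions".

9 transitions, 1 transversion

Mismatches (1-based):
position 2: T→C (pyrimidine→pyrimidine, transition)
position 6: C→T (pyrimidine→pyrimidine, transition)
position 7: G→A (purine→purine, transition)
position 9: G→A (purine→purine, transition)
position 13: G→T (purine→pyrimidine, transversion)
position 15: G→A (purine→purine, transition)
position 17: C→T (pyrimidine→pyrimidine, transition)
position 20: A→G (purine→purine, transition)
position 21: T→C (pyrimidine→pyrimidine, transition)
position 22: T→C (pyrimidine→pyrimidine, transition)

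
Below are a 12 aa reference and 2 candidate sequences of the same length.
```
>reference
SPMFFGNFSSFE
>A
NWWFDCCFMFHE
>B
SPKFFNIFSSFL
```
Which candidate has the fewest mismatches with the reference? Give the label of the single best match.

Hamming distances to reference — A: 9; B: 4.
Smallest is B with 4 mismatches.

B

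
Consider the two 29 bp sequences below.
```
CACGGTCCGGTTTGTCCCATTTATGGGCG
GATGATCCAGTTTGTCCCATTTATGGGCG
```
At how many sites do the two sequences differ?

Comparing position by position, 4 sites differ: 1 (C/G), 3 (C/T), 5 (G/A), 9 (G/A).

4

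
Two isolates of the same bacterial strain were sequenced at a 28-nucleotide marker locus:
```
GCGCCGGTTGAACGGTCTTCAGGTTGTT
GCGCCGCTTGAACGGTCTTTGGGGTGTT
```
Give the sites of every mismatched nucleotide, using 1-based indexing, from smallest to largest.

7, 20, 21, 24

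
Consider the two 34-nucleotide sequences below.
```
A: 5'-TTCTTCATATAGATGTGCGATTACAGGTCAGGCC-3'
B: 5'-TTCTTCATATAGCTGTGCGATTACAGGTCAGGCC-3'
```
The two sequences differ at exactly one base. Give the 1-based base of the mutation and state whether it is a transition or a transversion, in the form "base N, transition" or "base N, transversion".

base 13, transversion

The sequences differ only at base 13: A→C (purine→pyrimidine), a transversion.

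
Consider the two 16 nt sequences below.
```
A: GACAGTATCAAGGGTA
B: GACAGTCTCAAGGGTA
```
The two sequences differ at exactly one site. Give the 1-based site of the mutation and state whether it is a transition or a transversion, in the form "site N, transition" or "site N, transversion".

site 7, transversion

The sequences differ only at site 7: A→C (purine→pyrimidine), a transversion.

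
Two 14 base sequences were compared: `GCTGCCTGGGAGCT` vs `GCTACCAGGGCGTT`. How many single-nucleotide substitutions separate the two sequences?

Mismatches (1-based): base 4: G→A; base 7: T→A; base 11: A→C; base 13: C→T.

4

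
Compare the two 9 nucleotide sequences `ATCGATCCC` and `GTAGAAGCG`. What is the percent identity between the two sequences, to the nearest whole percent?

Mismatches at positions 1, 3, 6, 7, 9 (1-based): 5 of 9.
Identical positions: 4/9 = 44.44% → 44%.

44%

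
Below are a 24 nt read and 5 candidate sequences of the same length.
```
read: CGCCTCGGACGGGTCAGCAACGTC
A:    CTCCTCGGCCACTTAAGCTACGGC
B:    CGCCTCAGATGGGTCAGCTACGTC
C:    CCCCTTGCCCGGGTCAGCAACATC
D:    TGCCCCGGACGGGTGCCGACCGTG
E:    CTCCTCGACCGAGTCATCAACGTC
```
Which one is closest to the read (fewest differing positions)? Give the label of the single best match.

B

A differs at 8 positions; B differs at 3 positions; C differs at 5 positions; D differs at 8 positions; E differs at 5 positions. The closest is B.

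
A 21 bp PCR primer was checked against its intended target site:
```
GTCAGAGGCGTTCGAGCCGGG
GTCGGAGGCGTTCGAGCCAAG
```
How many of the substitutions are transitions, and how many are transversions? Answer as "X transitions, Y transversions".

3 transitions, 0 transversions

Transitions (purine↔purine or pyrimidine↔pyrimidine): 4 A→G, 19 G→A, 20 G→A.
Transversions (purine↔pyrimidine): none.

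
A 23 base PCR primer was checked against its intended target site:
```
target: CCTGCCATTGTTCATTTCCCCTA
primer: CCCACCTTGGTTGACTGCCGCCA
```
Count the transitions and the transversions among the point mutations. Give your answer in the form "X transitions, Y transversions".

4 transitions, 5 transversions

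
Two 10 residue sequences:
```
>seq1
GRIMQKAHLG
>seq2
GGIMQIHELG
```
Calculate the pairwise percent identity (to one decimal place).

60.0%

4 positions differ (2, 6, 7, 8), so 6 of 10 match: 6/10 = 60%.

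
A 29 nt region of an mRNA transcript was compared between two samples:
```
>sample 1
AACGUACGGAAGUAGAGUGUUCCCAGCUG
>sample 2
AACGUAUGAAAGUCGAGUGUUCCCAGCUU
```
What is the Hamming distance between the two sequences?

4

Comparing position by position, 4 sites differ: 7 (C/U), 9 (G/A), 14 (A/C), 29 (G/U).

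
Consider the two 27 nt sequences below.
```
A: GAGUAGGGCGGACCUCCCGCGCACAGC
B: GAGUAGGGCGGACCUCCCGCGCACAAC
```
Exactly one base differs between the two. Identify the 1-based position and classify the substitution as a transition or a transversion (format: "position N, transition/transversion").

position 26, transition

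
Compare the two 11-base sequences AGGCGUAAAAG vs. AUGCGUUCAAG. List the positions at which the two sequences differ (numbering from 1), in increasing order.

Scanning 1-based: 2: G/U; 7: A/U; 8: A/C.

2, 7, 8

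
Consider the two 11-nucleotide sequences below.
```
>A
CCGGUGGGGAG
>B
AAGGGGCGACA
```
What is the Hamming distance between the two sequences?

Comparing position by position, 7 sites differ: 1 (C/A), 2 (C/A), 5 (U/G), 7 (G/C), 9 (G/A), 10 (A/C), 11 (G/A).

7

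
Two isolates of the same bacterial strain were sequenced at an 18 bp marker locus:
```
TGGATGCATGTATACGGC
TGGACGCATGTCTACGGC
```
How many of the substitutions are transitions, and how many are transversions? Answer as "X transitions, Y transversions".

1 transition, 1 transversion

Transitions (purine↔purine or pyrimidine↔pyrimidine): 5 T→C.
Transversions (purine↔pyrimidine): 12 A→C.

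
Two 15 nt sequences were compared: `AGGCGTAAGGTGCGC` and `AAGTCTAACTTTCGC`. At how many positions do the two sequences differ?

6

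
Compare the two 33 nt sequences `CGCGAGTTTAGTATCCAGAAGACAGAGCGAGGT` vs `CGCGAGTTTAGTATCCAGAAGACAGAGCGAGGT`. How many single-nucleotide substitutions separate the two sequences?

0

No positions differ; the sequences are identical.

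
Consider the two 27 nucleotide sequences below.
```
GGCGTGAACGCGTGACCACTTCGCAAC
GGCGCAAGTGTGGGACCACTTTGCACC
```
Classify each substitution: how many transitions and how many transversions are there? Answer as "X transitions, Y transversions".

6 transitions, 2 transversions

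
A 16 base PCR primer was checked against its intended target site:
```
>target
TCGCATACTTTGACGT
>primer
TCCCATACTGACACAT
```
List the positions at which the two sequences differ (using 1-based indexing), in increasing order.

3, 10, 11, 12, 15

Differences at position 3 (G→C), position 10 (T→G), position 11 (T→A), position 12 (G→C), position 15 (G→A).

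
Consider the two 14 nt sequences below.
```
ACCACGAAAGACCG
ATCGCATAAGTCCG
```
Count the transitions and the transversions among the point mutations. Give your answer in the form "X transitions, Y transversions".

Transitions (purine↔purine or pyrimidine↔pyrimidine): 2 C→T, 4 A→G, 6 G→A.
Transversions (purine↔pyrimidine): 7 A→T, 11 A→T.

3 transitions, 2 transversions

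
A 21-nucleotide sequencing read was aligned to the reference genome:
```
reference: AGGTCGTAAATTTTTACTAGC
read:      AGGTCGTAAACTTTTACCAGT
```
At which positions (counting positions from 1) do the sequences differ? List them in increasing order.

11, 18, 21

Scanning 1-based: 11: T/C; 18: T/C; 21: C/T.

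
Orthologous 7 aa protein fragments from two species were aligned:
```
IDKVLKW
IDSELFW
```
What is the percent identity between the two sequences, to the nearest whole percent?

Mismatches at positions 3, 4, 6 (1-based): 3 of 7.
Identical positions: 4/7 = 57.14% → 57%.

57%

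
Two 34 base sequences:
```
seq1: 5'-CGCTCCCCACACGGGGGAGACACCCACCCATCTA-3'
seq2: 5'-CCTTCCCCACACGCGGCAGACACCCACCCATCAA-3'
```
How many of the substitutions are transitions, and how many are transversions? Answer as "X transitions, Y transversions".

Mismatches (1-based):
base 2: G→C (purine→pyrimidine, transversion)
base 3: C→T (pyrimidine→pyrimidine, transition)
base 14: G→C (purine→pyrimidine, transversion)
base 17: G→C (purine→pyrimidine, transversion)
base 33: T→A (pyrimidine→purine, transversion)

1 transition, 4 transversions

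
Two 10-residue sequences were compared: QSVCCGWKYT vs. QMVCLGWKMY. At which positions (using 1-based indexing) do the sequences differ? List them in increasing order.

Differences at position 2 (S→M), position 5 (C→L), position 9 (Y→M), position 10 (T→Y).

2, 5, 9, 10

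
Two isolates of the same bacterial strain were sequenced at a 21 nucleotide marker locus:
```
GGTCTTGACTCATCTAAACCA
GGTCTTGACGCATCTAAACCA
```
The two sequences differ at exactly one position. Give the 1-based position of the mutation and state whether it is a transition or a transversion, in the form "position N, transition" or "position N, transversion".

position 10, transversion

The sequences differ only at position 10: T→G (pyrimidine→purine), a transversion.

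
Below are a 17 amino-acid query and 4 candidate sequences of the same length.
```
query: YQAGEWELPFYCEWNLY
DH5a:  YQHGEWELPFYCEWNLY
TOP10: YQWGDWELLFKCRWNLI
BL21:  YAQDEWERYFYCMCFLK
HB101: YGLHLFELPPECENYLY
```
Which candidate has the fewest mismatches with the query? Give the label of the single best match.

Hamming distances to query — DH5a: 1; TOP10: 6; BL21: 9; HB101: 9.
Smallest is DH5a with 1 mismatch.

DH5a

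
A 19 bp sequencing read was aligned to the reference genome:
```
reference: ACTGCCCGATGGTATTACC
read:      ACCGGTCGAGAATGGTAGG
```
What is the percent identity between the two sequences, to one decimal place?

47.4%

Mismatches at positions 3, 5, 6, 10, 11, 12, 14, 15, 18, 19 (1-based): 10 of 19.
Identical positions: 9/19 = 47.37% → 47.4%.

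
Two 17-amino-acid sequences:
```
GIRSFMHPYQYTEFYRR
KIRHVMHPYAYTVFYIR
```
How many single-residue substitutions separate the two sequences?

6

Mismatches (1-based): position 1: G→K; position 4: S→H; position 5: F→V; position 10: Q→A; position 13: E→V; position 16: R→I.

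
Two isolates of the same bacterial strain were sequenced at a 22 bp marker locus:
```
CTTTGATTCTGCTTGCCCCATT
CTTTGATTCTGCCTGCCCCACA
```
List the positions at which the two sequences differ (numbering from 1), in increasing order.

13, 21, 22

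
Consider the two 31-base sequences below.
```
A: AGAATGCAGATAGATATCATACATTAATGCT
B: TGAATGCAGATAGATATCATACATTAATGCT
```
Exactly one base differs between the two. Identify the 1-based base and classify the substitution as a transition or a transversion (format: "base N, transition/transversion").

Base 1 changes A→T. A is a purine and T is a pyrimidine, so this is a transversion.

base 1, transversion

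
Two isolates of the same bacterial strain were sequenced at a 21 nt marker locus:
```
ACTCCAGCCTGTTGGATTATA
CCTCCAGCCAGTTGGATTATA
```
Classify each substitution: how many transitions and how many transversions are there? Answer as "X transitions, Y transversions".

Mismatches (1-based):
position 1: A→C (purine→pyrimidine, transversion)
position 10: T→A (pyrimidine→purine, transversion)

0 transitions, 2 transversions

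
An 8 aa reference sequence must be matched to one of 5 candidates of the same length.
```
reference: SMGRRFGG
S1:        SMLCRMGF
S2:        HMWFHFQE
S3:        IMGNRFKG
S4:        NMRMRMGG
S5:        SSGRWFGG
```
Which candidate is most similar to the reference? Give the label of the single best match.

S5

S1 differs at 4 residues; S2 differs at 6 residues; S3 differs at 3 residues; S4 differs at 4 residues; S5 differs at 2 residues. The closest is S5.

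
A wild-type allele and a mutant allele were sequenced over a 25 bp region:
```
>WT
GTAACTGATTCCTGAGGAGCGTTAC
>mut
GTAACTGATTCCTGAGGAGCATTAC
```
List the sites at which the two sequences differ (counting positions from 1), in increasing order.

21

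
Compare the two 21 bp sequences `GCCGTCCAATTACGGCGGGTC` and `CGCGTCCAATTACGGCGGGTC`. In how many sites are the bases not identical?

The sequences differ at sites 1, 2 (1-based) — 2 in total.

2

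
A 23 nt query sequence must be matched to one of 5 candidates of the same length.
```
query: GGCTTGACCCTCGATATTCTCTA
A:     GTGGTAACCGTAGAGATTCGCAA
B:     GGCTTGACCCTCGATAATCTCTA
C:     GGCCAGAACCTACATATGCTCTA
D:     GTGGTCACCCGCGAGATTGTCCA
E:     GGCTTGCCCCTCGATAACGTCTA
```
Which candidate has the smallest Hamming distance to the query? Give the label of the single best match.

B

A differs at 9 positions; B differs at 1 position; C differs at 6 positions; D differs at 8 positions; E differs at 4 positions. The closest is B.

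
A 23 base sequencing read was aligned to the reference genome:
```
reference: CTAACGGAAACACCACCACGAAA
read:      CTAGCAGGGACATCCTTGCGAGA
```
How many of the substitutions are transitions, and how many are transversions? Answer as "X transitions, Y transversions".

9 transitions, 1 transversion

Transitions (purine↔purine or pyrimidine↔pyrimidine): 4 A→G, 6 G→A, 8 A→G, 9 A→G, 13 C→T, 16 C→T, 17 C→T, 18 A→G, 22 A→G.
Transversions (purine↔pyrimidine): 15 A→C.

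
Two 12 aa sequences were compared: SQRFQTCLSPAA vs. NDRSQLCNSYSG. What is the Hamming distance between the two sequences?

Comparing position by position, 8 positions differ: 1 (S/N), 2 (Q/D), 4 (F/S), 6 (T/L), 8 (L/N), 10 (P/Y), 11 (A/S), 12 (A/G).

8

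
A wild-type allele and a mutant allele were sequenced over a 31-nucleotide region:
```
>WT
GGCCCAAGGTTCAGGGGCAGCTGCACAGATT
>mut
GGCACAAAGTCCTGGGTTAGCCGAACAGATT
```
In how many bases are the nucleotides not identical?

Comparing position by position, 8 bases differ: 4 (C/A), 8 (G/A), 11 (T/C), 13 (A/T), 17 (G/T), 18 (C/T), 22 (T/C), 24 (C/A).

8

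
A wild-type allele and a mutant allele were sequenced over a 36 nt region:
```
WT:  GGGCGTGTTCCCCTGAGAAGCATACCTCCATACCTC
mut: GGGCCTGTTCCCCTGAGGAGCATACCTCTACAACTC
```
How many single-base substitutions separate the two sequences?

The sequences differ at sites 5, 18, 29, 31, 33 (1-based) — 5 in total.

5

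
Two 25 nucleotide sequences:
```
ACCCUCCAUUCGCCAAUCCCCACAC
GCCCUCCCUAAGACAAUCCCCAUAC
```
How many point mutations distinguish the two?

6

Mismatches (1-based): base 1: A→G; base 8: A→C; base 10: U→A; base 11: C→A; base 13: C→A; base 23: C→U.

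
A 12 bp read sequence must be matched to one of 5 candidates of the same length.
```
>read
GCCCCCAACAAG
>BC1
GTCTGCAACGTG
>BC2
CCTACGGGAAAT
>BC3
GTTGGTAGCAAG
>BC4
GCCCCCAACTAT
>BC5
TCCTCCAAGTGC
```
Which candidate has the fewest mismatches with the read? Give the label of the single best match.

BC4

BC1 differs at 5 positions; BC2 differs at 8 positions; BC3 differs at 6 positions; BC4 differs at 2 positions; BC5 differs at 6 positions. The closest is BC4.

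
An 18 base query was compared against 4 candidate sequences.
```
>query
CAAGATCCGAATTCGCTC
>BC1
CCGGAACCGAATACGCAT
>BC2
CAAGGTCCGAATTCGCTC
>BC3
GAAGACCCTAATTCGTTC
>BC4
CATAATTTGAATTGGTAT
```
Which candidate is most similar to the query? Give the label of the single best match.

BC2

BC1 differs at 6 sites; BC2 differs at 1 site; BC3 differs at 4 sites; BC4 differs at 8 sites. The closest is BC2.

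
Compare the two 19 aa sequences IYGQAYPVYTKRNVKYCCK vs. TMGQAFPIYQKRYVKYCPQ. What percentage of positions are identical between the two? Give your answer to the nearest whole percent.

Mismatches at positions 1, 2, 6, 8, 10, 13, 18, 19 (1-based): 8 of 19.
Identical positions: 11/19 = 57.89% → 58%.

58%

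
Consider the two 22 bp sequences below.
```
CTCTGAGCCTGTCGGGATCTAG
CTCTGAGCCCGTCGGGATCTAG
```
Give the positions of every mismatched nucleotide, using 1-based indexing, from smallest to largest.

Scanning 1-based: 10: T/C.

10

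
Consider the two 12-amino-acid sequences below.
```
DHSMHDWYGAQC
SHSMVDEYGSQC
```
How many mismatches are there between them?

Mismatches (1-based): residue 1: D→S; residue 5: H→V; residue 7: W→E; residue 10: A→S.

4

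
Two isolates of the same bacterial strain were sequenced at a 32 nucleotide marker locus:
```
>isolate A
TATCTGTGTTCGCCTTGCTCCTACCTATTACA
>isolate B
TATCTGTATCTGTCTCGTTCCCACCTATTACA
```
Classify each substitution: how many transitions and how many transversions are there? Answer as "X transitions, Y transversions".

Transitions (purine↔purine or pyrimidine↔pyrimidine): 8 G→A, 10 T→C, 11 C→T, 13 C→T, 16 T→C, 18 C→T, 22 T→C.
Transversions (purine↔pyrimidine): none.

7 transitions, 0 transversions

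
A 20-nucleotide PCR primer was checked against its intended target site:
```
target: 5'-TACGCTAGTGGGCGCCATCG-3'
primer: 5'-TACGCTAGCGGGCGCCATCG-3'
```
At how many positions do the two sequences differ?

1

Mismatches (1-based): position 9: T→C.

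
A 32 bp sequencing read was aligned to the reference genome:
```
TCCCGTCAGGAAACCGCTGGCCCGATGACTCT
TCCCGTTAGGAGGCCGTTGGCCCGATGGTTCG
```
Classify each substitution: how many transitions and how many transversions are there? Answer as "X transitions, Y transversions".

Mismatches (1-based):
site 7: C→T (pyrimidine→pyrimidine, transition)
site 12: A→G (purine→purine, transition)
site 13: A→G (purine→purine, transition)
site 17: C→T (pyrimidine→pyrimidine, transition)
site 28: A→G (purine→purine, transition)
site 29: C→T (pyrimidine→pyrimidine, transition)
site 32: T→G (pyrimidine→purine, transversion)

6 transitions, 1 transversion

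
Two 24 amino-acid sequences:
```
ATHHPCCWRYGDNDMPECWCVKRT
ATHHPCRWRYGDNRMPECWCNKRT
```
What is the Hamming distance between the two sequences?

3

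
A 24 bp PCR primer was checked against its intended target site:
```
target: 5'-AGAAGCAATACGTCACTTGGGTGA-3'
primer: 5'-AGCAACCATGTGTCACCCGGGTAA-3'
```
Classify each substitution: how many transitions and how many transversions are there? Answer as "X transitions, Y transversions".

6 transitions, 2 transversions

Mismatches (1-based):
position 3: A→C (purine→pyrimidine, transversion)
position 5: G→A (purine→purine, transition)
position 7: A→C (purine→pyrimidine, transversion)
position 10: A→G (purine→purine, transition)
position 11: C→T (pyrimidine→pyrimidine, transition)
position 17: T→C (pyrimidine→pyrimidine, transition)
position 18: T→C (pyrimidine→pyrimidine, transition)
position 23: G→A (purine→purine, transition)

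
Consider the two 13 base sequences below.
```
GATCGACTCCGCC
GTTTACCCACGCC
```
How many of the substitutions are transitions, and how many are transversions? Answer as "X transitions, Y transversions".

Mismatches (1-based):
base 2: A→T (purine→pyrimidine, transversion)
base 4: C→T (pyrimidine→pyrimidine, transition)
base 5: G→A (purine→purine, transition)
base 6: A→C (purine→pyrimidine, transversion)
base 8: T→C (pyrimidine→pyrimidine, transition)
base 9: C→A (pyrimidine→purine, transversion)

3 transitions, 3 transversions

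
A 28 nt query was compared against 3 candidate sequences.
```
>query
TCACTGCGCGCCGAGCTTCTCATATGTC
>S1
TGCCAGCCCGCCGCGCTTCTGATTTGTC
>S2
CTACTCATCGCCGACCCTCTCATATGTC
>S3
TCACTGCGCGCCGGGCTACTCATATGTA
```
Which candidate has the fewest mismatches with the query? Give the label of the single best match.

S1 differs at 7 bases; S2 differs at 7 bases; S3 differs at 3 bases. The closest is S3.

S3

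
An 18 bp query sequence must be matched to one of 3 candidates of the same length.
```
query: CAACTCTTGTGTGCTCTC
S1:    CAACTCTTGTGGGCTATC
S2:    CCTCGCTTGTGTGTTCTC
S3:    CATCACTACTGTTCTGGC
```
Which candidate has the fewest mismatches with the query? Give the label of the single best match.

Hamming distances to query — S1: 2; S2: 4; S3: 7.
Smallest is S1 with 2 mismatches.

S1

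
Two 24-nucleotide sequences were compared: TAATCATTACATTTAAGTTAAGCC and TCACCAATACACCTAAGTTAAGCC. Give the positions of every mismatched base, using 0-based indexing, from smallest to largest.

1, 3, 6, 11, 12

Differences at position 1 (A→C), position 3 (T→C), position 6 (T→A), position 11 (T→C), position 12 (T→C).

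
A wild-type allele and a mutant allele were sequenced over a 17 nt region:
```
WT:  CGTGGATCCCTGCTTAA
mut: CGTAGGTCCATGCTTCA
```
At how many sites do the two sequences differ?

The sequences differ at sites 4, 6, 10, 16 (1-based) — 4 in total.

4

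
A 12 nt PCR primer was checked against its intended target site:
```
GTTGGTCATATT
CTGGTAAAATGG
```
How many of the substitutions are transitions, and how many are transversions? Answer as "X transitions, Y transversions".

0 transitions, 9 transversions

Mismatches (1-based):
site 1: G→C (purine→pyrimidine, transversion)
site 3: T→G (pyrimidine→purine, transversion)
site 5: G→T (purine→pyrimidine, transversion)
site 6: T→A (pyrimidine→purine, transversion)
site 7: C→A (pyrimidine→purine, transversion)
site 9: T→A (pyrimidine→purine, transversion)
site 10: A→T (purine→pyrimidine, transversion)
site 11: T→G (pyrimidine→purine, transversion)
site 12: T→G (pyrimidine→purine, transversion)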